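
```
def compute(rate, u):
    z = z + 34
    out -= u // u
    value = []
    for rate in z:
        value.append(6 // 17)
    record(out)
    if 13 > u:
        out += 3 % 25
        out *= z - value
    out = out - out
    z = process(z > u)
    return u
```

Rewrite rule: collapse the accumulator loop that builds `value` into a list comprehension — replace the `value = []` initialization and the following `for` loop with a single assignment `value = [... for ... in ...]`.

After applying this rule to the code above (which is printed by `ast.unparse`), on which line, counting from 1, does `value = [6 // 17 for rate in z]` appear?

4

Transformed code:
def compute(rate, u):
    z = z + 34
    out -= u // u
    value = [6 // 17 for rate in z]
    record(out)
    if 13 > u:
        out += 3 % 25
        out *= z - value
    out = out - out
    z = process(z > u)
    return u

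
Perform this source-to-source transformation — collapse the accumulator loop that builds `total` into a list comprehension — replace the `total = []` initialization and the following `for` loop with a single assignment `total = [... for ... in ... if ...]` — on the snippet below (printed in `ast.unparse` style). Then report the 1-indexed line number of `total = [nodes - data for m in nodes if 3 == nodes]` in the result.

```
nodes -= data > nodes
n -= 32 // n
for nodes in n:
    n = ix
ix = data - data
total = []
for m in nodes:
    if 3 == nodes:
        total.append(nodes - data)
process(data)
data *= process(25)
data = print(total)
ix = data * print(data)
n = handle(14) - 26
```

6

Transformed code:
nodes -= data > nodes
n -= 32 // n
for nodes in n:
    n = ix
ix = data - data
total = [nodes - data for m in nodes if 3 == nodes]
process(data)
data *= process(25)
data = print(total)
ix = data * print(data)
n = handle(14) - 26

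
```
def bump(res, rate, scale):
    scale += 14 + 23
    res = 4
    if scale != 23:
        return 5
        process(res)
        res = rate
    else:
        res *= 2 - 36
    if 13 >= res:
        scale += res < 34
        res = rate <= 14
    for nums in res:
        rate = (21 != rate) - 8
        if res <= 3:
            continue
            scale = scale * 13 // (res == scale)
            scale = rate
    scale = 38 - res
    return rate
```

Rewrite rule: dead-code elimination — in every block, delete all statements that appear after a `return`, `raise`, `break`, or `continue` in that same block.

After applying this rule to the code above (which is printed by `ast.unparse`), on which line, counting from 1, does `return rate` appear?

16

Transformed code:
def bump(res, rate, scale):
    scale += 14 + 23
    res = 4
    if scale != 23:
        return 5
    else:
        res *= 2 - 36
    if 13 >= res:
        scale += res < 34
        res = rate <= 14
    for nums in res:
        rate = (21 != rate) - 8
        if res <= 3:
            continue
    scale = 38 - res
    return rate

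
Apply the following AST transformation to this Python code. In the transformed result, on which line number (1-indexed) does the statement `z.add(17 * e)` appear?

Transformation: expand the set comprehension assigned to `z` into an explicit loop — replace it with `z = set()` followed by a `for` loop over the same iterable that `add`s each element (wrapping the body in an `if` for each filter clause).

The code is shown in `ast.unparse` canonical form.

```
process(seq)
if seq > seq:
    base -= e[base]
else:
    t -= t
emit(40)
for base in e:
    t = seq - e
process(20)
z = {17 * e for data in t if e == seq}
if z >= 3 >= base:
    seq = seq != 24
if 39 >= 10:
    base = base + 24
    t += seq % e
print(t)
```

13

Transformed code:
process(seq)
if seq > seq:
    base -= e[base]
else:
    t -= t
emit(40)
for base in e:
    t = seq - e
process(20)
z = set()
for data in t:
    if e == seq:
        z.add(17 * e)
if z >= 3 >= base:
    seq = seq != 24
if 39 >= 10:
    base = base + 24
    t += seq % e
print(t)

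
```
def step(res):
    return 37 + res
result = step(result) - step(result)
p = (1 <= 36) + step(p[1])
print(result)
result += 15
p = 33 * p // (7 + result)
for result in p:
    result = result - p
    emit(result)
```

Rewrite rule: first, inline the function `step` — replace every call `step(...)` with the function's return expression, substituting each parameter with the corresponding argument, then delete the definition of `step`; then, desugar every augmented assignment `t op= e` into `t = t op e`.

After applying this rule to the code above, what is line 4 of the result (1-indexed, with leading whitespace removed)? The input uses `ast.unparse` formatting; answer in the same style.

result = result + 15

Transformed code:
result = 37 + result - (37 + result)
p = (1 <= 36) + (37 + p[1])
print(result)
result = result + 15
p = 33 * p // (7 + result)
for result in p:
    result = result - p
    emit(result)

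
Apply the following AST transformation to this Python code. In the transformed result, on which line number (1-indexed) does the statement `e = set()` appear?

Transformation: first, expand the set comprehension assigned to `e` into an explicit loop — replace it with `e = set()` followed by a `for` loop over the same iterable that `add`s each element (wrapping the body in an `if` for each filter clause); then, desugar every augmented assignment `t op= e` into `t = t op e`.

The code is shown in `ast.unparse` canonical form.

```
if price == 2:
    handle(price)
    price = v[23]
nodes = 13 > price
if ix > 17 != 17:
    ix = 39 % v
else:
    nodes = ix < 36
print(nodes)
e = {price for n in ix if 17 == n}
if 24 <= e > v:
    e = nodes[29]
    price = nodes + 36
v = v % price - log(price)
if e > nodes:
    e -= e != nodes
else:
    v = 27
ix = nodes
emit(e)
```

Transformed code:
if price == 2:
    handle(price)
    price = v[23]
nodes = 13 > price
if ix > 17 != 17:
    ix = 39 % v
else:
    nodes = ix < 36
print(nodes)
e = set()
for n in ix:
    if 17 == n:
        e.add(price)
if 24 <= e > v:
    e = nodes[29]
    price = nodes + 36
v = v % price - log(price)
if e > nodes:
    e = e - (e != nodes)
else:
    v = 27
ix = nodes
emit(e)

10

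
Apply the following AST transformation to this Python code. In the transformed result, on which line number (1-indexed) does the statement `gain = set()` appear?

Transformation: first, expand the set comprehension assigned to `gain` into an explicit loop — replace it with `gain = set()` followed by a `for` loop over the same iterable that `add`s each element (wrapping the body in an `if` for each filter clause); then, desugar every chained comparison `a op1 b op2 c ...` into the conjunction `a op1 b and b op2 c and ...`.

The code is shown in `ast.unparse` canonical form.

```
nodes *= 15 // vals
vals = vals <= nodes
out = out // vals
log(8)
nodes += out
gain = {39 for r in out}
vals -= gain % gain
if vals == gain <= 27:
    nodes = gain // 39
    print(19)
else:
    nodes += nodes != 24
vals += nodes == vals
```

6

Transformed code:
nodes *= 15 // vals
vals = vals <= nodes
out = out // vals
log(8)
nodes += out
gain = set()
for r in out:
    gain.add(39)
vals -= gain % gain
if vals == gain and gain <= 27:
    nodes = gain // 39
    print(19)
else:
    nodes += nodes != 24
vals += nodes == vals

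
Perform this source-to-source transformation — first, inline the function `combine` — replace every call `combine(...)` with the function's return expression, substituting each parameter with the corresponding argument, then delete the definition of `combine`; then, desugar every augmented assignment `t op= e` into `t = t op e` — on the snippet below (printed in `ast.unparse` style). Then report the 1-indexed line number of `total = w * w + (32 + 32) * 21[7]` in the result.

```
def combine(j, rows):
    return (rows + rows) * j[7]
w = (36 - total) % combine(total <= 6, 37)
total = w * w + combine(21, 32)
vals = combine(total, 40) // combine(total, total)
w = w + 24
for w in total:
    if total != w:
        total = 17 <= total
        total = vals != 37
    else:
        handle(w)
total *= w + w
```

2

Transformed code:
w = (36 - total) % ((37 + 37) * (total <= 6)[7])
total = w * w + (32 + 32) * 21[7]
vals = (40 + 40) * total[7] // ((total + total) * total[7])
w = w + 24
for w in total:
    if total != w:
        total = 17 <= total
        total = vals != 37
    else:
        handle(w)
total = total * (w + w)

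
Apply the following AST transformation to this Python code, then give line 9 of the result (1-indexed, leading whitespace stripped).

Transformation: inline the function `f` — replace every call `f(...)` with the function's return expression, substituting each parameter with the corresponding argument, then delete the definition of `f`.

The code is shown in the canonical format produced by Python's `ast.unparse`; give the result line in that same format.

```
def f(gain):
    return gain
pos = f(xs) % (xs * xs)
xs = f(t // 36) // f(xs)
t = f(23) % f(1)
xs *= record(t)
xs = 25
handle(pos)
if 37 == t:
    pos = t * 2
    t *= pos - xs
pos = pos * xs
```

Transformed code:
pos = xs % (xs * xs)
xs = t // 36 // xs
t = 23 % 1
xs *= record(t)
xs = 25
handle(pos)
if 37 == t:
    pos = t * 2
    t *= pos - xs
pos = pos * xs

t *= pos - xs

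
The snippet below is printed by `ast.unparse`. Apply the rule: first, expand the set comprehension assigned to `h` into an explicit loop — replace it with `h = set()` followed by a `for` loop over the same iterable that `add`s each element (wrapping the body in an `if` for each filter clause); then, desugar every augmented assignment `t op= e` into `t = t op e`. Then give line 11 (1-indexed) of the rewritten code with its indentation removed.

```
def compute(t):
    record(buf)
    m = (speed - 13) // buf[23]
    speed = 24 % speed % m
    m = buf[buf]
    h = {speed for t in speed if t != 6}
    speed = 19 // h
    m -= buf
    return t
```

m = m - buf

Transformed code:
def compute(t):
    record(buf)
    m = (speed - 13) // buf[23]
    speed = 24 % speed % m
    m = buf[buf]
    h = set()
    for t in speed:
        if t != 6:
            h.add(speed)
    speed = 19 // h
    m = m - buf
    return t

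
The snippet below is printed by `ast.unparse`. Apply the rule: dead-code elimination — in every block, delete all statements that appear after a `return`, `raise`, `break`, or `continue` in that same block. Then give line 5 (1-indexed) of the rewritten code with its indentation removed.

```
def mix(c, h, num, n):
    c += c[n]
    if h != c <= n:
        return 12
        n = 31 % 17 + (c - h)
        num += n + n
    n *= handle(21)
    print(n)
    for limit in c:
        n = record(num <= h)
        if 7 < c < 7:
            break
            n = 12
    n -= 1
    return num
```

Transformed code:
def mix(c, h, num, n):
    c += c[n]
    if h != c <= n:
        return 12
    n *= handle(21)
    print(n)
    for limit in c:
        n = record(num <= h)
        if 7 < c < 7:
            break
    n -= 1
    return num

n *= handle(21)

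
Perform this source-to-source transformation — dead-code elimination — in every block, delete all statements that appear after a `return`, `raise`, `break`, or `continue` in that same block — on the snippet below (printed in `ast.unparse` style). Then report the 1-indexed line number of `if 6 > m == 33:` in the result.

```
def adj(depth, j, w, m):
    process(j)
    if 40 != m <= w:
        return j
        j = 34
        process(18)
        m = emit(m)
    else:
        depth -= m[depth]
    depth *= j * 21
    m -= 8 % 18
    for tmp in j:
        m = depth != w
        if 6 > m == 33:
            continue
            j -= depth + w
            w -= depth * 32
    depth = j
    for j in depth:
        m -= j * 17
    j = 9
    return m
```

Transformed code:
def adj(depth, j, w, m):
    process(j)
    if 40 != m <= w:
        return j
    else:
        depth -= m[depth]
    depth *= j * 21
    m -= 8 % 18
    for tmp in j:
        m = depth != w
        if 6 > m == 33:
            continue
    depth = j
    for j in depth:
        m -= j * 17
    j = 9
    return m

11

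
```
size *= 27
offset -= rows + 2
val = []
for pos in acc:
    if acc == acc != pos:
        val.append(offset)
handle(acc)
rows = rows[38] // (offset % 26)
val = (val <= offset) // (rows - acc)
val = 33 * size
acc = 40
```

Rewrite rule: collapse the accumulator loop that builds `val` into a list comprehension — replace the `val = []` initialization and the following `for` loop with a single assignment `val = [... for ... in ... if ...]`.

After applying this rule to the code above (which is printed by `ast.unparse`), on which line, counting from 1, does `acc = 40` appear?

8

Transformed code:
size *= 27
offset -= rows + 2
val = [offset for pos in acc if acc == acc != pos]
handle(acc)
rows = rows[38] // (offset % 26)
val = (val <= offset) // (rows - acc)
val = 33 * size
acc = 40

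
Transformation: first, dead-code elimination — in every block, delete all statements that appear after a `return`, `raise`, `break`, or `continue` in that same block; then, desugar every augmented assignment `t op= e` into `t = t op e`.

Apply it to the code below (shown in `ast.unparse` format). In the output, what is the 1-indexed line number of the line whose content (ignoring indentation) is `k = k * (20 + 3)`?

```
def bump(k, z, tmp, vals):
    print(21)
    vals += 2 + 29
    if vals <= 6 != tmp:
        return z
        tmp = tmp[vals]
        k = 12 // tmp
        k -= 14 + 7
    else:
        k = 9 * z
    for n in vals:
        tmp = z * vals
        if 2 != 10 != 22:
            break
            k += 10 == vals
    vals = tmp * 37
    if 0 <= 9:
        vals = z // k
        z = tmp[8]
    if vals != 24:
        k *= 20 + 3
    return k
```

17

Transformed code:
def bump(k, z, tmp, vals):
    print(21)
    vals = vals + (2 + 29)
    if vals <= 6 != tmp:
        return z
    else:
        k = 9 * z
    for n in vals:
        tmp = z * vals
        if 2 != 10 != 22:
            break
    vals = tmp * 37
    if 0 <= 9:
        vals = z // k
        z = tmp[8]
    if vals != 24:
        k = k * (20 + 3)
    return k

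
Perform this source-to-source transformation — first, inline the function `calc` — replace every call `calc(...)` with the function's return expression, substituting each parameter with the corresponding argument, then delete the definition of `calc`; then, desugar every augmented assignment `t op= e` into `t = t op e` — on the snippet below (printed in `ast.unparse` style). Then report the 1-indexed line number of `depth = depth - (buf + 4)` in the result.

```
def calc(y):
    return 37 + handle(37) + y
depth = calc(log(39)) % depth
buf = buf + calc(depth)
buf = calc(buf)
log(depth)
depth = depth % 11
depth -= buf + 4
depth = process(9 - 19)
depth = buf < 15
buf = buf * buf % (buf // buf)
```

Transformed code:
depth = (37 + handle(37) + log(39)) % depth
buf = buf + (37 + handle(37) + depth)
buf = 37 + handle(37) + buf
log(depth)
depth = depth % 11
depth = depth - (buf + 4)
depth = process(9 - 19)
depth = buf < 15
buf = buf * buf % (buf // buf)

6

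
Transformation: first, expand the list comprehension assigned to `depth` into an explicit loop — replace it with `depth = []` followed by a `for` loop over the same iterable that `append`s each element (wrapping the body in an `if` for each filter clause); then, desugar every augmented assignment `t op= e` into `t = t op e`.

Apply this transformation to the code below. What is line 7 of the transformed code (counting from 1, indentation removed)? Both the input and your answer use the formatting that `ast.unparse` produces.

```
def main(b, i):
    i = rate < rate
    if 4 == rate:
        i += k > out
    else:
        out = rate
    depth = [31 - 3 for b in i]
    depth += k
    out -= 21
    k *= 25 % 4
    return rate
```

depth = []

Transformed code:
def main(b, i):
    i = rate < rate
    if 4 == rate:
        i = i + (k > out)
    else:
        out = rate
    depth = []
    for b in i:
        depth.append(31 - 3)
    depth = depth + k
    out = out - 21
    k = k * (25 % 4)
    return rate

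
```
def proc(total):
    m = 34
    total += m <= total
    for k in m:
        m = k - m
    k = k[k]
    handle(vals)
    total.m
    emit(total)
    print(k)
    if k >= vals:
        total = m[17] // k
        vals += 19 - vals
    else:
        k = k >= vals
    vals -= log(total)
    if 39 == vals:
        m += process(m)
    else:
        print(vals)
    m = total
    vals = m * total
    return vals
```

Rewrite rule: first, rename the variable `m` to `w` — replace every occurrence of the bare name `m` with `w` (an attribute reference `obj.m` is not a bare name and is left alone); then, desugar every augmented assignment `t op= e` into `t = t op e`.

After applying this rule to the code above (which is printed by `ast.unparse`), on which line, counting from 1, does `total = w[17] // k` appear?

12

Transformed code:
def proc(total):
    w = 34
    total = total + (w <= total)
    for k in w:
        w = k - w
    k = k[k]
    handle(vals)
    total.m
    emit(total)
    print(k)
    if k >= vals:
        total = w[17] // k
        vals = vals + (19 - vals)
    else:
        k = k >= vals
    vals = vals - log(total)
    if 39 == vals:
        w = w + process(w)
    else:
        print(vals)
    w = total
    vals = w * total
    return vals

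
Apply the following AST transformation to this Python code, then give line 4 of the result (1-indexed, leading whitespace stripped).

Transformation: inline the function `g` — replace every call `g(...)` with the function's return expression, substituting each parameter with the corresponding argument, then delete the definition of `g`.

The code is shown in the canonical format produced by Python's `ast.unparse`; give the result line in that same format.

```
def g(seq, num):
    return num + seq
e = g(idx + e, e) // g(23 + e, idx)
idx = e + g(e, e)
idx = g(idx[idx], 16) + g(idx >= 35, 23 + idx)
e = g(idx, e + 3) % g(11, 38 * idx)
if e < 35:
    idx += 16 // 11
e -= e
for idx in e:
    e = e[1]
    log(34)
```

e = (e + 3 + idx) % (38 * idx + 11)

Transformed code:
e = (e + (idx + e)) // (idx + (23 + e))
idx = e + (e + e)
idx = 16 + idx[idx] + (23 + idx + (idx >= 35))
e = (e + 3 + idx) % (38 * idx + 11)
if e < 35:
    idx += 16 // 11
e -= e
for idx in e:
    e = e[1]
    log(34)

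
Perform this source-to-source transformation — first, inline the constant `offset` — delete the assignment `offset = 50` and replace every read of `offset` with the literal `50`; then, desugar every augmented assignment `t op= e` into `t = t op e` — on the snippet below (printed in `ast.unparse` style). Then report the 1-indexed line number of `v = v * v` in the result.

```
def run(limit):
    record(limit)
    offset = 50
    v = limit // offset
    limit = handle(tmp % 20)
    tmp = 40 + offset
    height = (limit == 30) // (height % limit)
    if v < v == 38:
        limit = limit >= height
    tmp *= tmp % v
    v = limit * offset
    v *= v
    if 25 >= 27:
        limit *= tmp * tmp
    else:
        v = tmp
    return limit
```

Transformed code:
def run(limit):
    record(limit)
    v = limit // 50
    limit = handle(tmp % 20)
    tmp = 40 + 50
    height = (limit == 30) // (height % limit)
    if v < v == 38:
        limit = limit >= height
    tmp = tmp * (tmp % v)
    v = limit * 50
    v = v * v
    if 25 >= 27:
        limit = limit * (tmp * tmp)
    else:
        v = tmp
    return limit

11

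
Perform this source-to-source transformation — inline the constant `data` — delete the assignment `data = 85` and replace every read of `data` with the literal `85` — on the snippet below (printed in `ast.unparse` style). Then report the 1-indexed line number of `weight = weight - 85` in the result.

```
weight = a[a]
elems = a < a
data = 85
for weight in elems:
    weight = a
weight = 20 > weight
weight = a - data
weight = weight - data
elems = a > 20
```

Transformed code:
weight = a[a]
elems = a < a
for weight in elems:
    weight = a
weight = 20 > weight
weight = a - 85
weight = weight - 85
elems = a > 20

7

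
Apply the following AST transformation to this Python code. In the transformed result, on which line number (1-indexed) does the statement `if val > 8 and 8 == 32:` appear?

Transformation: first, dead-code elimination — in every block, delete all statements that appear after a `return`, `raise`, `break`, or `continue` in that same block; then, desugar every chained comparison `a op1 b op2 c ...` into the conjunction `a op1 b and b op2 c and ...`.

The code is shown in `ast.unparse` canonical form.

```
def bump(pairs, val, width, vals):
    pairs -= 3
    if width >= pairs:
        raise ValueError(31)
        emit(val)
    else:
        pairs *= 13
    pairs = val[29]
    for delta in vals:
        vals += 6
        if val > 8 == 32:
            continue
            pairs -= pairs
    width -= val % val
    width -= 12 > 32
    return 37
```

10

Transformed code:
def bump(pairs, val, width, vals):
    pairs -= 3
    if width >= pairs:
        raise ValueError(31)
    else:
        pairs *= 13
    pairs = val[29]
    for delta in vals:
        vals += 6
        if val > 8 and 8 == 32:
            continue
    width -= val % val
    width -= 12 > 32
    return 37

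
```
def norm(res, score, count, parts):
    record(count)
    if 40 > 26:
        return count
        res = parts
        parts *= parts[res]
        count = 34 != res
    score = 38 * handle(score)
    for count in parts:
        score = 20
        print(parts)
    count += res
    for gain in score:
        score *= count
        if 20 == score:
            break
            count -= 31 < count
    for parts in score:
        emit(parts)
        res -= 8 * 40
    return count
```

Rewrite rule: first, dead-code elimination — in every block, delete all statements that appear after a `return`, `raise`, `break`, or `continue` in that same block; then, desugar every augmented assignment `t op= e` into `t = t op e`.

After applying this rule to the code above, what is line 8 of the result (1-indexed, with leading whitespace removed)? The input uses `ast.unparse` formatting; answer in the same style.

print(parts)

Transformed code:
def norm(res, score, count, parts):
    record(count)
    if 40 > 26:
        return count
    score = 38 * handle(score)
    for count in parts:
        score = 20
        print(parts)
    count = count + res
    for gain in score:
        score = score * count
        if 20 == score:
            break
    for parts in score:
        emit(parts)
        res = res - 8 * 40
    return count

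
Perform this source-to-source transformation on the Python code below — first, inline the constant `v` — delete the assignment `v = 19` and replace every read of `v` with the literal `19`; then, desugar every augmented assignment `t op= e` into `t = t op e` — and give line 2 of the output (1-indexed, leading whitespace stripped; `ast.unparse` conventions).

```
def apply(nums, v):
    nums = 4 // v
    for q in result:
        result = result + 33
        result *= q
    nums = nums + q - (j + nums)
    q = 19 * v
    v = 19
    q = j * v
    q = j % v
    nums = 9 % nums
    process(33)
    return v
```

Transformed code:
def apply(nums, v):
    nums = 4 // 19
    for q in result:
        result = result + 33
        result = result * q
    nums = nums + q - (j + nums)
    q = 19 * 19
    q = j * 19
    q = j % 19
    nums = 9 % nums
    process(33)
    return 19

nums = 4 // 19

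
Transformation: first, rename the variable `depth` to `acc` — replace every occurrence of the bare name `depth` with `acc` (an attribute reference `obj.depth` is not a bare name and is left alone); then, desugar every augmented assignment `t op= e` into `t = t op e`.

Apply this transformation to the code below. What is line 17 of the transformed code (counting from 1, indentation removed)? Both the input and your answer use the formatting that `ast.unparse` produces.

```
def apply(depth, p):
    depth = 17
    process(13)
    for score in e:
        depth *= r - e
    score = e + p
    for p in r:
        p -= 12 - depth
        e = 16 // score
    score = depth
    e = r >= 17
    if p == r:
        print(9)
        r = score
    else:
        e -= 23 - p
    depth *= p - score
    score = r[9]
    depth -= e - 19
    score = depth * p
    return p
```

Transformed code:
def apply(acc, p):
    acc = 17
    process(13)
    for score in e:
        acc = acc * (r - e)
    score = e + p
    for p in r:
        p = p - (12 - acc)
        e = 16 // score
    score = acc
    e = r >= 17
    if p == r:
        print(9)
        r = score
    else:
        e = e - (23 - p)
    acc = acc * (p - score)
    score = r[9]
    acc = acc - (e - 19)
    score = acc * p
    return p

acc = acc * (p - score)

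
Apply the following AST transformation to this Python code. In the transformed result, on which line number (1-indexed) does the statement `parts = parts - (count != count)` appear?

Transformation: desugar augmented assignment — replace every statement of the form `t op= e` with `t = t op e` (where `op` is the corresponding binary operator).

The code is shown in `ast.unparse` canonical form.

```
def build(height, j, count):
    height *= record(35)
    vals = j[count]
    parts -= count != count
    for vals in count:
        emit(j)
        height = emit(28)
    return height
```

4

Transformed code:
def build(height, j, count):
    height = height * record(35)
    vals = j[count]
    parts = parts - (count != count)
    for vals in count:
        emit(j)
        height = emit(28)
    return height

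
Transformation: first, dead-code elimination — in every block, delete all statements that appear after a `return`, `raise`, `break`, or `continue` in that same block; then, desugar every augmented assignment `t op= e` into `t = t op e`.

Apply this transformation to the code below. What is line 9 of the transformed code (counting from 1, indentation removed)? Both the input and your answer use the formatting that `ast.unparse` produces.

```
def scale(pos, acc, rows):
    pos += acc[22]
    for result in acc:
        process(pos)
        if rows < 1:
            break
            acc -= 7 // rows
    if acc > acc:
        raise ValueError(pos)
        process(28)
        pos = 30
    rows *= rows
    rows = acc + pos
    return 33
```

rows = rows * rows

Transformed code:
def scale(pos, acc, rows):
    pos = pos + acc[22]
    for result in acc:
        process(pos)
        if rows < 1:
            break
    if acc > acc:
        raise ValueError(pos)
    rows = rows * rows
    rows = acc + pos
    return 33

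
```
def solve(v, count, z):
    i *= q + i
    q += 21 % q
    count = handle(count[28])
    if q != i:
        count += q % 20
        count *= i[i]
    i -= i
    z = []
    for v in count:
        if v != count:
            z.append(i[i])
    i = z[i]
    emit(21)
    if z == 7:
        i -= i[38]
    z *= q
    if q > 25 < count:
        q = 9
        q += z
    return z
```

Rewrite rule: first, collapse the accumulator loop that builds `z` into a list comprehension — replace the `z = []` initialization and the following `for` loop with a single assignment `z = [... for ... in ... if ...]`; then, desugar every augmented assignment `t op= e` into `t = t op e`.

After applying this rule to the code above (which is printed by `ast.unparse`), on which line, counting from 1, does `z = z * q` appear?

14

Transformed code:
def solve(v, count, z):
    i = i * (q + i)
    q = q + 21 % q
    count = handle(count[28])
    if q != i:
        count = count + q % 20
        count = count * i[i]
    i = i - i
    z = [i[i] for v in count if v != count]
    i = z[i]
    emit(21)
    if z == 7:
        i = i - i[38]
    z = z * q
    if q > 25 < count:
        q = 9
        q = q + z
    return z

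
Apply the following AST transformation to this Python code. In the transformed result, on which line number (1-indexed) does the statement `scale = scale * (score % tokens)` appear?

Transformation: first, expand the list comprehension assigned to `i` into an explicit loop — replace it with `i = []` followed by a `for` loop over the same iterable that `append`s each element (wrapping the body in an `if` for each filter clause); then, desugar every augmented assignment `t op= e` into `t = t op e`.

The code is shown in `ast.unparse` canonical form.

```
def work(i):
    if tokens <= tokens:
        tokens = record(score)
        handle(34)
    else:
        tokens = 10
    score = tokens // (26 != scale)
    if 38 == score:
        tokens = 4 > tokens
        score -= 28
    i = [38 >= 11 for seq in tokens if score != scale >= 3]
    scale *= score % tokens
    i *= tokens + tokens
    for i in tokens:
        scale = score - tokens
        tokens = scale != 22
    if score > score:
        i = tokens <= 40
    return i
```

Transformed code:
def work(i):
    if tokens <= tokens:
        tokens = record(score)
        handle(34)
    else:
        tokens = 10
    score = tokens // (26 != scale)
    if 38 == score:
        tokens = 4 > tokens
        score = score - 28
    i = []
    for seq in tokens:
        if score != scale >= 3:
            i.append(38 >= 11)
    scale = scale * (score % tokens)
    i = i * (tokens + tokens)
    for i in tokens:
        scale = score - tokens
        tokens = scale != 22
    if score > score:
        i = tokens <= 40
    return i

15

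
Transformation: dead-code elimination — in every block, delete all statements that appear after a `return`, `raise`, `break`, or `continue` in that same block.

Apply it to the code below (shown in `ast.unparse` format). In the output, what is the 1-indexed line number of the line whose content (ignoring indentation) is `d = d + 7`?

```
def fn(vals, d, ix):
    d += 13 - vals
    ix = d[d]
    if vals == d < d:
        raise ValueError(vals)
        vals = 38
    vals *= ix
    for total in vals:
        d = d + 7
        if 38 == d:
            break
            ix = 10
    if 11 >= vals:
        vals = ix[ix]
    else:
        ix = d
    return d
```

Transformed code:
def fn(vals, d, ix):
    d += 13 - vals
    ix = d[d]
    if vals == d < d:
        raise ValueError(vals)
    vals *= ix
    for total in vals:
        d = d + 7
        if 38 == d:
            break
    if 11 >= vals:
        vals = ix[ix]
    else:
        ix = d
    return d

8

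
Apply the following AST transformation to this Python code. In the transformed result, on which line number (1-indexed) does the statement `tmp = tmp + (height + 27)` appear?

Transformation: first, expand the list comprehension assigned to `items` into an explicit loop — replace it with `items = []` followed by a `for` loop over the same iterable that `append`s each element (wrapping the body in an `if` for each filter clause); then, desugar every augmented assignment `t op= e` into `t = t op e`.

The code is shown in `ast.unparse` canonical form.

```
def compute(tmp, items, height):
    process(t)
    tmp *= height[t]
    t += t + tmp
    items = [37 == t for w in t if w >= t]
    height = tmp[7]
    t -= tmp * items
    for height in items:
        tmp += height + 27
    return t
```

Transformed code:
def compute(tmp, items, height):
    process(t)
    tmp = tmp * height[t]
    t = t + (t + tmp)
    items = []
    for w in t:
        if w >= t:
            items.append(37 == t)
    height = tmp[7]
    t = t - tmp * items
    for height in items:
        tmp = tmp + (height + 27)
    return t

12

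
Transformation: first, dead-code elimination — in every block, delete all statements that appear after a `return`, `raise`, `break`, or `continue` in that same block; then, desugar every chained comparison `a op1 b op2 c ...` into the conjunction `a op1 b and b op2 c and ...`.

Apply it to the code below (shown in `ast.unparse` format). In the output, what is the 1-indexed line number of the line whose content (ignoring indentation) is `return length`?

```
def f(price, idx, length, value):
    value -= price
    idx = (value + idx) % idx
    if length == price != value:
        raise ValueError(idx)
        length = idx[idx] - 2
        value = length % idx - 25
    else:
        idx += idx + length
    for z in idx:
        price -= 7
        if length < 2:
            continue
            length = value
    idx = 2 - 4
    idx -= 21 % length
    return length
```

14

Transformed code:
def f(price, idx, length, value):
    value -= price
    idx = (value + idx) % idx
    if length == price and price != value:
        raise ValueError(idx)
    else:
        idx += idx + length
    for z in idx:
        price -= 7
        if length < 2:
            continue
    idx = 2 - 4
    idx -= 21 % length
    return length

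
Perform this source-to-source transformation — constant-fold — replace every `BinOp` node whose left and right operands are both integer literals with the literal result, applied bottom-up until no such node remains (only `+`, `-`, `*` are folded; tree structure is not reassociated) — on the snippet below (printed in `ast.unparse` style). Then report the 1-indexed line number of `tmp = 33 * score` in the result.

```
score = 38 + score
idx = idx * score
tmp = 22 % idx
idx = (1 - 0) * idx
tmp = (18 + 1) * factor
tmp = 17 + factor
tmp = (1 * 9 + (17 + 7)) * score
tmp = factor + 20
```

Transformed code:
score = 38 + score
idx = idx * score
tmp = 22 % idx
idx = 1 * idx
tmp = 19 * factor
tmp = 17 + factor
tmp = 33 * score
tmp = factor + 20

7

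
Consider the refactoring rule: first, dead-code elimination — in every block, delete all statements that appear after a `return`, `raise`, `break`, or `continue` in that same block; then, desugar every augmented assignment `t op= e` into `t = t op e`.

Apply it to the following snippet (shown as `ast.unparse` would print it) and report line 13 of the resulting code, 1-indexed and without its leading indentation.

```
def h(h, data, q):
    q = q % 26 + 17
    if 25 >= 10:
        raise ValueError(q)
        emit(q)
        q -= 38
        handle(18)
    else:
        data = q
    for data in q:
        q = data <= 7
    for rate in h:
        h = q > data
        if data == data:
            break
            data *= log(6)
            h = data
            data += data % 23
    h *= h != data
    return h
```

h = h * (h != data)

Transformed code:
def h(h, data, q):
    q = q % 26 + 17
    if 25 >= 10:
        raise ValueError(q)
    else:
        data = q
    for data in q:
        q = data <= 7
    for rate in h:
        h = q > data
        if data == data:
            break
    h = h * (h != data)
    return h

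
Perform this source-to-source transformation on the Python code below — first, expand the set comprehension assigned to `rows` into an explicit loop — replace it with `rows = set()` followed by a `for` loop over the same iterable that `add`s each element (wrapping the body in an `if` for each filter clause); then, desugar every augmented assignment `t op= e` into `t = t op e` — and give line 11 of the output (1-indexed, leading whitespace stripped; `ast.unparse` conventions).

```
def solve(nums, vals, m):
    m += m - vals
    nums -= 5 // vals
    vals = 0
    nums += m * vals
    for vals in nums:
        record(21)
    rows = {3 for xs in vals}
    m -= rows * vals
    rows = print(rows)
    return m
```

m = m - rows * vals

Transformed code:
def solve(nums, vals, m):
    m = m + (m - vals)
    nums = nums - 5 // vals
    vals = 0
    nums = nums + m * vals
    for vals in nums:
        record(21)
    rows = set()
    for xs in vals:
        rows.add(3)
    m = m - rows * vals
    rows = print(rows)
    return m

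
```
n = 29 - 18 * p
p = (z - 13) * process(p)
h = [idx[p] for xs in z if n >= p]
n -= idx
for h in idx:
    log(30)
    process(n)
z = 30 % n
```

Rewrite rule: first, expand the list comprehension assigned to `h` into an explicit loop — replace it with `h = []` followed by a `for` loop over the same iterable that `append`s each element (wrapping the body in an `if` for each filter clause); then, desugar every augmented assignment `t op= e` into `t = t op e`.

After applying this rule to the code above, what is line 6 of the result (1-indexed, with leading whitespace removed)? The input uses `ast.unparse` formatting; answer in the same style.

h.append(idx[p])

Transformed code:
n = 29 - 18 * p
p = (z - 13) * process(p)
h = []
for xs in z:
    if n >= p:
        h.append(idx[p])
n = n - idx
for h in idx:
    log(30)
    process(n)
z = 30 % n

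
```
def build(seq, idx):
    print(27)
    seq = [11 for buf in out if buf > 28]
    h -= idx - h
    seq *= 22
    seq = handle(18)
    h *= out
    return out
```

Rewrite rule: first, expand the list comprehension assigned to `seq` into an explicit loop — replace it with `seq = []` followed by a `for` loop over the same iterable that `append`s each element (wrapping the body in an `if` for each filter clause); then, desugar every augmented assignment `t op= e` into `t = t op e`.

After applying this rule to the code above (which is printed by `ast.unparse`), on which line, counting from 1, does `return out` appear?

Transformed code:
def build(seq, idx):
    print(27)
    seq = []
    for buf in out:
        if buf > 28:
            seq.append(11)
    h = h - (idx - h)
    seq = seq * 22
    seq = handle(18)
    h = h * out
    return out

11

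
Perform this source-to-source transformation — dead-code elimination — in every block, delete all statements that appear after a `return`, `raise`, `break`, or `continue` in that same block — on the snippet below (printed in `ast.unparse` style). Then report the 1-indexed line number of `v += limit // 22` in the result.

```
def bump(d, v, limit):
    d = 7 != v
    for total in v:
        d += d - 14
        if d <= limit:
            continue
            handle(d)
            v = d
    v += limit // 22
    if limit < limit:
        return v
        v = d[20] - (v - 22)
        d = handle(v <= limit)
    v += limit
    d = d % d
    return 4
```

7

Transformed code:
def bump(d, v, limit):
    d = 7 != v
    for total in v:
        d += d - 14
        if d <= limit:
            continue
    v += limit // 22
    if limit < limit:
        return v
    v += limit
    d = d % d
    return 4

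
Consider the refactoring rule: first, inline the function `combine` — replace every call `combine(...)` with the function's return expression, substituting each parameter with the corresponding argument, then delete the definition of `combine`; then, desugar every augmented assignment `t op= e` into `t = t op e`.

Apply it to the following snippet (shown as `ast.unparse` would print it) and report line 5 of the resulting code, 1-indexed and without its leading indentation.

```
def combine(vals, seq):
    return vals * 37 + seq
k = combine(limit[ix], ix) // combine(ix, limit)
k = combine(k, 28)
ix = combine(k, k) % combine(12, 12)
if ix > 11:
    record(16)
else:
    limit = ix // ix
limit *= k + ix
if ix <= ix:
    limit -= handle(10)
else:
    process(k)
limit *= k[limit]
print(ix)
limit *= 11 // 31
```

Transformed code:
k = (limit[ix] * 37 + ix) // (ix * 37 + limit)
k = k * 37 + 28
ix = (k * 37 + k) % (12 * 37 + 12)
if ix > 11:
    record(16)
else:
    limit = ix // ix
limit = limit * (k + ix)
if ix <= ix:
    limit = limit - handle(10)
else:
    process(k)
limit = limit * k[limit]
print(ix)
limit = limit * (11 // 31)

record(16)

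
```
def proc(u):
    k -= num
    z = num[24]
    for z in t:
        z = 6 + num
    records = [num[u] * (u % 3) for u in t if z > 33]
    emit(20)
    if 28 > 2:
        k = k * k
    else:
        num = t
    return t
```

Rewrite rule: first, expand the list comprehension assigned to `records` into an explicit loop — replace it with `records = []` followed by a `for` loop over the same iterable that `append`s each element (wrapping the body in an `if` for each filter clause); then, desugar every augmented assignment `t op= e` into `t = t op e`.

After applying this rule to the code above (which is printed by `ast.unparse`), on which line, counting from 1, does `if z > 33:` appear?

8

Transformed code:
def proc(u):
    k = k - num
    z = num[24]
    for z in t:
        z = 6 + num
    records = []
    for u in t:
        if z > 33:
            records.append(num[u] * (u % 3))
    emit(20)
    if 28 > 2:
        k = k * k
    else:
        num = t
    return t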